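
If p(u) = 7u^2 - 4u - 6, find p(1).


Using direct substitution:
  7 * (1)^2 = 7
  -4 * (1)^1 = -4
  constant: -6
Sum = 7 - 4 - 6 = -3


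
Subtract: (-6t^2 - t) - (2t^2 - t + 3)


Distribute the minus sign:
  (-6t^2 - t)
- (2t^2 - t + 3)
Negate second polynomial: -2t^2 + t - 3
Add: -8t^2 - 3


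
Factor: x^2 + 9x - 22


Roots satisfy r1 + r2 = -b/a = -9 and r1*r2 = c/a = -22.
So r1 = 2, r2 = -11.
x^2 + 9x - 22 = (x - r1)(x - r2) = (x - 2)(x + 11)


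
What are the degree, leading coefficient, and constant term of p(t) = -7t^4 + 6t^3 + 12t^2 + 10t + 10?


Highest power of t is 4, with coefficient -7. Constant term is 10.
Degree = 4, leading coefficient = -7, constant term = 10


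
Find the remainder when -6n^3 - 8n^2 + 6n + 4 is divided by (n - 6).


By the Remainder Theorem, the remainder equals p(6):
  -6*(6)^3 = -1296
  -8*(6)^2 = -288
  6*(6)^1 = 36
  constant: 4
Sum: -1296 - 288 + 36 + 4 = -1544


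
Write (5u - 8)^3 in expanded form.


Expand (5u - 8)^3 by repeated multiplication:
  (5u - 8)^2 = 25u^2 - 80u + 64
= 125u^3 - 600u^2 + 960u - 512


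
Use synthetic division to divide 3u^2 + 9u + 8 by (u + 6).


Synthetic division with c = -6. Coefficients: 3, 9, 8
Bring down 3.
  3 * -6 = -18; -18 + 9 = -9
  -9 * -6 = 54; 54 + 8 = 62
Quotient: 3u - 9, Remainder: 62


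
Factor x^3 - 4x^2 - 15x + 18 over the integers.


Try integer roots (divisors of 18). x=6: p(6)=0.
Divide out (x - 6): quotient is x^2 + 2x - 3.
Factor the quadratic: (x - 1)(x + 3)
Result: (x - 6)(x - 1)(x + 3)


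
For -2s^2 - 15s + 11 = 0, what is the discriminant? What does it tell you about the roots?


D = b^2 - 4ac = (-15)^2 - 4(-2)(11) = 225 + 88 = 313
Since D > 0: two distinct irrational roots


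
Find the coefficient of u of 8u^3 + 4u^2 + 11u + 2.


Read off the coefficient of u: 11


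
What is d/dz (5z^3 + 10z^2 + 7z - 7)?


Apply the power rule term by term:
  d/dz(5z^3) = 15z^2
  d/dz(10z^2) = 20z
  d/dz(7z) = 7
  d/dz(-7) = 0
p'(z) = 15z^2 + 20z + 7


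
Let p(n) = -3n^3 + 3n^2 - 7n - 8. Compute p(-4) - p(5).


p(-4) = 260
p(5) = -343
p(-4) - p(5) = 260 + 343 = 603


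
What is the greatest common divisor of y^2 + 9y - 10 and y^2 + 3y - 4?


Factor each:
  y^2 + 9y - 10 = (y - 1)(y + 10)
  y^2 + 3y - 4 = (y - 1)(y + 4)
Common monic factor: y - 1


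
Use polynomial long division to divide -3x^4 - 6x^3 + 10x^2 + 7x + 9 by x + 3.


(-3x^4 - 6x^3 + 10x^2 + 7x + 9) / (x + 3)
Step 1: -3x^3 * (x + 3) = -3x^4 - 9x^3; subtract.
Step 2: 3x^2 * (x + 3) = 3x^3 + 9x^2; subtract.
Step 3: x * (x + 3) = x^2 + 3x; subtract.
Step 4: 4 * (x + 3) = 4x + 12; subtract.
Quotient: -3x^3 + 3x^2 + x + 4, Remainder: -3


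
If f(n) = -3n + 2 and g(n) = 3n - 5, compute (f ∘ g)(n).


Substitute g(n) into f:
f(g(n)) = -3*(3n - 5) + 2
Expand and combine: -9n + 17


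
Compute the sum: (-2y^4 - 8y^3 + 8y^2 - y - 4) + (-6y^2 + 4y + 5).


Align terms by degree and add:
  -2y^4 - 8y^3 + 8y^2 - y - 4
  -6y^2 + 4y + 5
= -2y^4 - 8y^3 + 2y^2 + 3y + 1


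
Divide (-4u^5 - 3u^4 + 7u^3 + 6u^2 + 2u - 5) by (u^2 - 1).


(-4u^5 - 3u^4 + 7u^3 + 6u^2 + 2u - 5) / (u^2 - 1)
Step 1: -4u^3 * (u^2 - 1) = -4u^5 + 4u^3; subtract.
Step 2: -3u^2 * (u^2 - 1) = -3u^4 + 3u^2; subtract.
Step 3: 3u * (u^2 - 1) = 3u^3 - 3u; subtract.
Step 4: 3 * (u^2 - 1) = 3u^2 - 3; subtract.
Quotient: -4u^3 - 3u^2 + 3u + 3, Remainder: 5u - 2


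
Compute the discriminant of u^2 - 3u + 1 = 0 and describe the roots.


D = b^2 - 4ac = (-3)^2 - 4(1)(1) = 9 - 4 = 5
Since D > 0: two distinct irrational roots


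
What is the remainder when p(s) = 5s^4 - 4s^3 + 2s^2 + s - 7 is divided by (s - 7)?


By the Remainder Theorem, the remainder equals p(7):
  5*(7)^4 = 12005
  -4*(7)^3 = -1372
  2*(7)^2 = 98
  1*(7)^1 = 7
  constant: -7
Sum: 12005 - 1372 + 98 + 7 - 7 = 10731


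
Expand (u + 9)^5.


Expand (u + 9)^5 by repeated multiplication:
  (u + 9)^2 = u^2 + 18u + 81
  (u + 9)^3 = u^3 + 27u^2 + 243u + 729
  (u + 9)^4 = u^4 + 36u^3 + 486u^2 + 2916u + 6561
= u^5 + 45u^4 + 810u^3 + 7290u^2 + 32805u + 59049


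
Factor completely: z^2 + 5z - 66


Roots satisfy r1 + r2 = -b/a = -5 and r1*r2 = c/a = -66.
So r1 = 6, r2 = -11.
z^2 + 5z - 66 = (z - r1)(z - r2) = (z - 6)(z + 11)


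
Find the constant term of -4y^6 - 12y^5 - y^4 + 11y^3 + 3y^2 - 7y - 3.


Read off the constant term: -3


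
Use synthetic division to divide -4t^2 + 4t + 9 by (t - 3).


Synthetic division with c = 3. Coefficients: -4, 4, 9
Bring down -4.
  -4 * 3 = -12; -12 + 4 = -8
  -8 * 3 = -24; -24 + 9 = -15
Quotient: -4t - 8, Remainder: -15


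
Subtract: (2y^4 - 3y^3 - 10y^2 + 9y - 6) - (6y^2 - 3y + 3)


Distribute the minus sign:
  (2y^4 - 3y^3 - 10y^2 + 9y - 6)
- (6y^2 - 3y + 3)
Negate second polynomial: -6y^2 + 3y - 3
Add: 2y^4 - 3y^3 - 16y^2 + 12y - 9


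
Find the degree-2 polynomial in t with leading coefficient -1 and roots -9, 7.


p(t) = -(t + 9)(t - 7)
Expand: -t^2 - 2t + 63


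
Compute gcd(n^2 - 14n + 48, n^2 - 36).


Factor each:
  n^2 - 14n + 48 = (n - 6)(n - 8)
  n^2 - 36 = (n - 6)(n + 6)
Common monic factor: n - 6


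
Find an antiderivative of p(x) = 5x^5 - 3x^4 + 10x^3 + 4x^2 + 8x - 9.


Reverse power rule on each term:
  ∫ 5x^5 dx = (5/6)x^6
  ∫ -3x^4 dx = -(3/5)x^5
  ∫ 10x^3 dx = (5/2)x^4
  ∫ 4x^2 dx = (4/3)x^3
  ∫ 8x dx = 4x^2
  ∫ -9 dx = -9x
F(x) = (5/6)x^6 - (3/5)x^5 + (5/2)x^4 + (4/3)x^3 + 4x^2 - 9x + C


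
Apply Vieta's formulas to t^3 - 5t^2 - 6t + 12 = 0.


Monic cubic t^3+bt^2+ct+d=0: sum=-b, pairwise sum=c, product=-d.
b=-5, c=-6, d=12
r1+r2+r3 = 5
r1r2+r1r3+r2r3 = -6
r1r2r3 = -12


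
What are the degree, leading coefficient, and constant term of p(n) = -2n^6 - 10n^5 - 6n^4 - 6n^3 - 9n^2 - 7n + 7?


Highest power of n is 6, with coefficient -2. Constant term is 7.
Degree = 6, leading coefficient = -2, constant term = 7


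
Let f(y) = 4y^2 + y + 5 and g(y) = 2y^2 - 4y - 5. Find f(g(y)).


Substitute g(y) into f:
f(g(y)) = 4*(2y^2 - 4y - 5)^2 + 1*(2y^2 - 4y - 5) + 5
(2y^2 - 4y - 5)^2 = 4y^4 - 16y^3 - 4y^2 + 40y + 25
Expand and combine: 16y^4 - 64y^3 - 14y^2 + 156y + 100


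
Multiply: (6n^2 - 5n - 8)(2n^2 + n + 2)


Distribute each term of the first polynomial:
  (6n^2)(2n^2 + n + 2) = 12n^4 + 6n^3 + 12n^2
  (-5n)(2n^2 + n + 2) = -10n^3 - 5n^2 - 10n
  (-8)(2n^2 + n + 2) = -16n^2 - 8n - 16
Sum: 12n^4 - 4n^3 - 9n^2 - 18n - 16


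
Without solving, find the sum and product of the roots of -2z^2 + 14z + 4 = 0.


For az^2+bz+c=0: sum = -b/a, product = c/a.
a=-2, b=14, c=4
Sum = -(14)/-2 = 7
Product = (4)/-2 = -2


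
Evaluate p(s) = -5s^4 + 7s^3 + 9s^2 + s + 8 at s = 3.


Using direct substitution:
  -5 * (3)^4 = -405
  7 * (3)^3 = 189
  9 * (3)^2 = 81
  1 * (3)^1 = 3
  constant: 8
Sum = -405 + 189 + 81 + 3 + 8 = -124


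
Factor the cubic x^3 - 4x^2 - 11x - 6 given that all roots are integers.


Try integer roots (divisors of -6). x=6: p(6)=0.
Divide out (x - 6): quotient is x^2 + 2x + 1.
Factor the quadratic: (x + 1)(x + 1)
Result: (x - 6)(x + 1)(x + 1)


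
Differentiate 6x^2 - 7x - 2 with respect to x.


Apply the power rule term by term:
  d/dx(6x^2) = 12x
  d/dx(-7x) = -7
  d/dx(-2) = 0
p'(x) = 12x - 7


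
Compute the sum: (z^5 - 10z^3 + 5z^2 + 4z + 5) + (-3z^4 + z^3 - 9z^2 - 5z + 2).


Align terms by degree and add:
  z^5 - 10z^3 + 5z^2 + 4z + 5
  -3z^4 + z^3 - 9z^2 - 5z + 2
= z^5 - 3z^4 - 9z^3 - 4z^2 - z + 7


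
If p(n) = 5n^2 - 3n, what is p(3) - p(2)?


p(3) = 36
p(2) = 14
p(3) - p(2) = 36 - 14 = 22


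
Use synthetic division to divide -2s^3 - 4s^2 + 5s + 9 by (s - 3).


Synthetic division with c = 3. Coefficients: -2, -4, 5, 9
Bring down -2.
  -2 * 3 = -6; -6 - 4 = -10
  -10 * 3 = -30; -30 + 5 = -25
  -25 * 3 = -75; -75 + 9 = -66
Quotient: -2s^2 - 10s - 25, Remainder: -66


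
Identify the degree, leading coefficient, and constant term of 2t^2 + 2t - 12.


Highest power of t is 2, with coefficient 2. Constant term is -12.
Degree = 2, leading coefficient = 2, constant term = -12


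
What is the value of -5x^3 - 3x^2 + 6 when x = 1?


Using direct substitution:
  -5 * (1)^3 = -5
  -3 * (1)^2 = -3
  0 * (1)^1 = 0
  constant: 6
Sum = -5 - 3 + 0 + 6 = -2


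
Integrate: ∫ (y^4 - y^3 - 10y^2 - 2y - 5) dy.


Reverse power rule on each term:
  ∫ y^4 dy = (1/5)y^5
  ∫ -y^3 dy = -(1/4)y^4
  ∫ -10y^2 dy = -(10/3)y^3
  ∫ -2y dy = -y^2
  ∫ -5 dy = -5y
F(y) = (1/5)y^5 - (1/4)y^4 - (10/3)y^3 - y^2 - 5y + C


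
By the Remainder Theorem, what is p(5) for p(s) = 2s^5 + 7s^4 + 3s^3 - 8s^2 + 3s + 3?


By the Remainder Theorem, the remainder equals p(5):
  2*(5)^5 = 6250
  7*(5)^4 = 4375
  3*(5)^3 = 375
  -8*(5)^2 = -200
  3*(5)^1 = 15
  constant: 3
Sum: 6250 + 4375 + 375 - 200 + 15 + 3 = 10818


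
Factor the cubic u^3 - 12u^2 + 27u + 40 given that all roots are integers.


Try integer roots (divisors of 40). u=8: p(8)=0.
Divide out (u - 8): quotient is u^2 - 4u - 5.
Factor the quadratic: (u - 5)(u + 1)
Result: (u - 8)(u - 5)(u + 1)


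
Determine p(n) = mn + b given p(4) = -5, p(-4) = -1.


p(n) = mn + b. Using p(4)=-5, p(-4)=-1:
m = (-5 + 1)/(4 + 4) = -4/8 = -1/2
b = -5 - m*(4) = -5 + 2 = -3
p(n) = -(1/2)n - 3


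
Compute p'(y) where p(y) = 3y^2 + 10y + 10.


Apply the power rule term by term:
  d/dy(3y^2) = 6y
  d/dy(10y) = 10
  d/dy(10) = 0
p'(y) = 6y + 10


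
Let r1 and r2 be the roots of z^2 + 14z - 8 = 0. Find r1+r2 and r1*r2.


For az^2+bz+c=0: sum = -b/a, product = c/a.
a=1, b=14, c=-8
Sum = -(14)/1 = -14
Product = (-8)/1 = -8


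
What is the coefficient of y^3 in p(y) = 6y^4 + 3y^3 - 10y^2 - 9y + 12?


Read off the coefficient of y^3: 3


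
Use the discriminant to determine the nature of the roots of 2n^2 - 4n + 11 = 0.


D = b^2 - 4ac = (-4)^2 - 4(2)(11) = 16 - 88 = -72
Since D < 0: two complex conjugate roots (no real roots)


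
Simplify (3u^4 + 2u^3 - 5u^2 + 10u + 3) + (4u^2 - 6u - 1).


Align terms by degree and add:
  3u^4 + 2u^3 - 5u^2 + 10u + 3
+ 4u^2 - 6u - 1
= 3u^4 + 2u^3 - u^2 + 4u + 2


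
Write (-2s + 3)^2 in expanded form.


Expand (-2s + 3)^2 by repeated multiplication:
= 4s^2 - 12s + 9


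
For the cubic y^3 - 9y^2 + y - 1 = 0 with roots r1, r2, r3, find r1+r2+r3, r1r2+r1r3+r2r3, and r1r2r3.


Monic cubic y^3+by^2+cy+d=0: sum=-b, pairwise sum=c, product=-d.
b=-9, c=1, d=-1
r1+r2+r3 = 9
r1r2+r1r3+r2r3 = 1
r1r2r3 = 1


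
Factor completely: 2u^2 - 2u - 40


Roots satisfy r1 + r2 = -b/a = 1 and r1*r2 = c/a = -20.
So r1 = 5, r2 = -4.
2u^2 - 2u - 40 = 2(u - r1)(u - r2) = 2(u - 5)(u + 4)


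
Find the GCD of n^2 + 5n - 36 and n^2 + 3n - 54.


Factor each:
  n^2 + 5n - 36 = (n + 9)(n - 4)
  n^2 + 3n - 54 = (n + 9)(n - 6)
Common monic factor: n + 9


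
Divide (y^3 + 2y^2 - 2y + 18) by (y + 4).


(y^3 + 2y^2 - 2y + 18) / (y + 4)
Step 1: y^2 * (y + 4) = y^3 + 4y^2; subtract.
Step 2: -2y * (y + 4) = -2y^2 - 8y; subtract.
Step 3: 6 * (y + 4) = 6y + 24; subtract.
Quotient: y^2 - 2y + 6, Remainder: -6


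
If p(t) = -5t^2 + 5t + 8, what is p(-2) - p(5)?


p(-2) = -22
p(5) = -92
p(-2) - p(5) = -22 + 92 = 70


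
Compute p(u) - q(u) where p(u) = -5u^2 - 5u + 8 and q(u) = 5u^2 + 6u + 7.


Distribute the minus sign:
  (-5u^2 - 5u + 8)
- (5u^2 + 6u + 7)
Negate second polynomial: -5u^2 - 6u - 7
Add: -10u^2 - 11u + 1


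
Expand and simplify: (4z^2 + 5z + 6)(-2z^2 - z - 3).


Distribute each term of the first polynomial:
  (4z^2)(-2z^2 - z - 3) = -8z^4 - 4z^3 - 12z^2
  (5z)(-2z^2 - z - 3) = -10z^3 - 5z^2 - 15z
  (6)(-2z^2 - z - 3) = -12z^2 - 6z - 18
Sum: -8z^4 - 14z^3 - 29z^2 - 21z - 18


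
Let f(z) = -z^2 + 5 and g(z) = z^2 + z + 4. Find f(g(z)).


Substitute g(z) into f:
f(g(z)) = -1*(z^2 + z + 4)^2 + 5
(z^2 + z + 4)^2 = z^4 + 2z^3 + 9z^2 + 8z + 16
Expand and combine: -z^4 - 2z^3 - 9z^2 - 8z - 11


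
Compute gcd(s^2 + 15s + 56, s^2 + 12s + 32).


Factor each:
  s^2 + 15s + 56 = (s + 8)(s + 7)
  s^2 + 12s + 32 = (s + 8)(s + 4)
Common monic factor: s + 8


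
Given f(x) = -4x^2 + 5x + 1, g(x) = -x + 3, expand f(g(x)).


Substitute g(x) into f:
f(g(x)) = -4*(-x + 3)^2 + 5*(-x + 3) + 1
(-x + 3)^2 = x^2 - 6x + 9
Expand and combine: -4x^2 + 19x - 20


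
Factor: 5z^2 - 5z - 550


Roots satisfy r1 + r2 = -b/a = 1 and r1*r2 = c/a = -110.
So r1 = -10, r2 = 11.
5z^2 - 5z - 550 = 5(z - r1)(z - r2) = 5(z + 10)(z - 11)


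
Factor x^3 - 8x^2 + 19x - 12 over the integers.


Try integer roots (divisors of -12). x=4: p(4)=0.
Divide out (x - 4): quotient is x^2 - 4x + 3.
Factor the quadratic: (x - 1)(x - 3)
Result: (x - 4)(x - 1)(x - 3)


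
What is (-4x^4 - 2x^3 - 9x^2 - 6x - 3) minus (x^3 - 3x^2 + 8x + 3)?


Distribute the minus sign:
  (-4x^4 - 2x^3 - 9x^2 - 6x - 3)
- (x^3 - 3x^2 + 8x + 3)
Negate second polynomial: -x^3 + 3x^2 - 8x - 3
Add: -4x^4 - 3x^3 - 6x^2 - 14x - 6


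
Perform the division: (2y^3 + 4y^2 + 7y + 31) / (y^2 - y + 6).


(2y^3 + 4y^2 + 7y + 31) / (y^2 - y + 6)
Step 1: 2y * (y^2 - y + 6) = 2y^3 - 2y^2 + 12y; subtract.
Step 2: 6 * (y^2 - y + 6) = 6y^2 - 6y + 36; subtract.
Quotient: 2y + 6, Remainder: y - 5


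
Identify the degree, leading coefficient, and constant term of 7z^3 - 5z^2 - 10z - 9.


Highest power of z is 3, with coefficient 7. Constant term is -9.
Degree = 3, leading coefficient = 7, constant term = -9


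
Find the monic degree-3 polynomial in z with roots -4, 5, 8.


p(z) = (z + 4)(z - 5)(z - 8)
Expand: z^3 - 9z^2 - 12z + 160


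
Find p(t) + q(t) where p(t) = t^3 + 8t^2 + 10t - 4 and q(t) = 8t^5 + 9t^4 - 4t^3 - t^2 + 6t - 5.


Align terms by degree and add:
  t^3 + 8t^2 + 10t - 4
+ 8t^5 + 9t^4 - 4t^3 - t^2 + 6t - 5
= 8t^5 + 9t^4 - 3t^3 + 7t^2 + 16t - 9


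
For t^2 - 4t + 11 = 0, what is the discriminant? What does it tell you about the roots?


D = b^2 - 4ac = (-4)^2 - 4(1)(11) = 16 - 44 = -28
Since D < 0: two complex conjugate roots (no real roots)


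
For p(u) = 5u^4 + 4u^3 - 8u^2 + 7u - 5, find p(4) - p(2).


p(4) = 1431
p(2) = 89
p(4) - p(2) = 1431 - 89 = 1342


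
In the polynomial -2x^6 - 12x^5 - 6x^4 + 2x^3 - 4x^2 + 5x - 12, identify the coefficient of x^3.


Read off the coefficient of x^3: 2


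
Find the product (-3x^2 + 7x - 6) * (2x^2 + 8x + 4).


Distribute each term of the first polynomial:
  (-3x^2)(2x^2 + 8x + 4) = -6x^4 - 24x^3 - 12x^2
  (7x)(2x^2 + 8x + 4) = 14x^3 + 56x^2 + 28x
  (-6)(2x^2 + 8x + 4) = -12x^2 - 48x - 24
Sum: -6x^4 - 10x^3 + 32x^2 - 20x - 24


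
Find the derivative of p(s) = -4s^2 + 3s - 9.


Apply the power rule term by term:
  d/ds(-4s^2) = -8s
  d/ds(3s) = 3
  d/ds(-9) = 0
p'(s) = -8s + 3


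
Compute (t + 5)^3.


Expand (t + 5)^3 by repeated multiplication:
  (t + 5)^2 = t^2 + 10t + 25
= t^3 + 15t^2 + 75t + 125


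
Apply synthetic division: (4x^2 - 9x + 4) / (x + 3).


Synthetic division with c = -3. Coefficients: 4, -9, 4
Bring down 4.
  4 * -3 = -12; -12 - 9 = -21
  -21 * -3 = 63; 63 + 4 = 67
Quotient: 4x - 21, Remainder: 67


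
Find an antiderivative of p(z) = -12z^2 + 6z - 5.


Reverse power rule on each term:
  ∫ -12z^2 dz = -4z^3
  ∫ 6z dz = 3z^2
  ∫ -5 dz = -5z
F(z) = -4z^3 + 3z^2 - 5z + C


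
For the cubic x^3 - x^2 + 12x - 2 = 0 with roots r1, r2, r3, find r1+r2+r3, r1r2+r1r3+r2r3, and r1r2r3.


Monic cubic x^3+bx^2+cx+d=0: sum=-b, pairwise sum=c, product=-d.
b=-1, c=12, d=-2
r1+r2+r3 = 1
r1r2+r1r3+r2r3 = 12
r1r2r3 = 2


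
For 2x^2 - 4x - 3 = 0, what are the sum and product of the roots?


For ax^2+bx+c=0: sum = -b/a, product = c/a.
a=2, b=-4, c=-3
Sum = -(-4)/2 = 2
Product = (-3)/2 = -3/2


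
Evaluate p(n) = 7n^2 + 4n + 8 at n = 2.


Using direct substitution:
  7 * (2)^2 = 28
  4 * (2)^1 = 8
  constant: 8
Sum = 28 + 8 + 8 = 44


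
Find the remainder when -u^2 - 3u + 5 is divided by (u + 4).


By the Remainder Theorem, the remainder equals p(-4):
  -1*(-4)^2 = -16
  -3*(-4)^1 = 12
  constant: 5
Sum: -16 + 12 + 5 = 1


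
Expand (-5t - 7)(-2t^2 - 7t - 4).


Distribute each term of the first polynomial:
  (-5t)(-2t^2 - 7t - 4) = 10t^3 + 35t^2 + 20t
  (-7)(-2t^2 - 7t - 4) = 14t^2 + 49t + 28
Sum: 10t^3 + 49t^2 + 69t + 28


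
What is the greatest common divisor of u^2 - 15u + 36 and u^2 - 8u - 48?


Factor each:
  u^2 - 15u + 36 = (u - 12)(u - 3)
  u^2 - 8u - 48 = (u - 12)(u + 4)
Common monic factor: u - 12


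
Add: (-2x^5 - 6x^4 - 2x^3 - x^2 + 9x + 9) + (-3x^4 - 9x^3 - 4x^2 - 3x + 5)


Align terms by degree and add:
  -2x^5 - 6x^4 - 2x^3 - x^2 + 9x + 9
  -3x^4 - 9x^3 - 4x^2 - 3x + 5
= -2x^5 - 9x^4 - 11x^3 - 5x^2 + 6x + 14


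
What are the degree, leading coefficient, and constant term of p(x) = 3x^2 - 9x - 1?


Highest power of x is 2, with coefficient 3. Constant term is -1.
Degree = 2, leading coefficient = 3, constant term = -1


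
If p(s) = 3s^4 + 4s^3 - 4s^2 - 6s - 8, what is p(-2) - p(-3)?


p(-2) = 4
p(-3) = 109
p(-2) - p(-3) = 4 - 109 = -105


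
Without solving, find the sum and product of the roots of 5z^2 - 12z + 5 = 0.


For az^2+bz+c=0: sum = -b/a, product = c/a.
a=5, b=-12, c=5
Sum = -(-12)/5 = 12/5
Product = (5)/5 = 1


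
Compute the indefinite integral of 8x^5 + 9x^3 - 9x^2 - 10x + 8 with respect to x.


Reverse power rule on each term:
  ∫ 8x^5 dx = (4/3)x^6
  ∫ 9x^3 dx = (9/4)x^4
  ∫ -9x^2 dx = -3x^3
  ∫ -10x dx = -5x^2
  ∫ 8 dx = 8x
F(x) = (4/3)x^6 + (9/4)x^4 - 3x^3 - 5x^2 + 8x + C


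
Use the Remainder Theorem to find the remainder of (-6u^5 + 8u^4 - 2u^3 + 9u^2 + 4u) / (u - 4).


By the Remainder Theorem, the remainder equals p(4):
  -6*(4)^5 = -6144
  8*(4)^4 = 2048
  -2*(4)^3 = -128
  9*(4)^2 = 144
  4*(4)^1 = 16
  constant: 0
Sum: -6144 + 2048 - 128 + 144 + 16 + 0 = -4064


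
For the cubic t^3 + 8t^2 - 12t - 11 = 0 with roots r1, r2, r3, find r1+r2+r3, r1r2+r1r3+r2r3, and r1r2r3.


Monic cubic t^3+bt^2+ct+d=0: sum=-b, pairwise sum=c, product=-d.
b=8, c=-12, d=-11
r1+r2+r3 = -8
r1r2+r1r3+r2r3 = -12
r1r2r3 = 11


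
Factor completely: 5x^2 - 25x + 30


Roots satisfy r1 + r2 = -b/a = 5 and r1*r2 = c/a = 6.
So r1 = 2, r2 = 3.
5x^2 - 25x + 30 = 5(x - r1)(x - r2) = 5(x - 2)(x - 3)


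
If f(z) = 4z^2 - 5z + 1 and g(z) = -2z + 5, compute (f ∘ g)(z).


Substitute g(z) into f:
f(g(z)) = 4*(-2z + 5)^2 + (-5)*(-2z + 5) + 1
(-2z + 5)^2 = 4z^2 - 20z + 25
Expand and combine: 16z^2 - 70z + 76


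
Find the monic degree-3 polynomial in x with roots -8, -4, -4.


p(x) = (x + 8)(x + 4)(x + 4)
Expand: x^3 + 16x^2 + 80x + 128


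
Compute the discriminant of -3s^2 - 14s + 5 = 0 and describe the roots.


D = b^2 - 4ac = (-14)^2 - 4(-3)(5) = 196 + 60 = 256
Since D > 0: two distinct rational roots


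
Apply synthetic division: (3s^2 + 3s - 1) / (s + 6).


Synthetic division with c = -6. Coefficients: 3, 3, -1
Bring down 3.
  3 * -6 = -18; -18 + 3 = -15
  -15 * -6 = 90; 90 - 1 = 89
Quotient: 3s - 15, Remainder: 89


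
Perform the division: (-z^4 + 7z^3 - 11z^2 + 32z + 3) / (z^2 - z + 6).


(-z^4 + 7z^3 - 11z^2 + 32z + 3) / (z^2 - z + 6)
Step 1: -z^2 * (z^2 - z + 6) = -z^4 + z^3 - 6z^2; subtract.
Step 2: 6z * (z^2 - z + 6) = 6z^3 - 6z^2 + 36z; subtract.
Step 3: 1 * (z^2 - z + 6) = z^2 - z + 6; subtract.
Quotient: -z^2 + 6z + 1, Remainder: -3z - 3


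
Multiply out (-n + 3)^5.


Expand (-n + 3)^5 by repeated multiplication:
  (-n + 3)^2 = n^2 - 6n + 9
  (-n + 3)^3 = -n^3 + 9n^2 - 27n + 27
  (-n + 3)^4 = n^4 - 12n^3 + 54n^2 - 108n + 81
= -n^5 + 15n^4 - 90n^3 + 270n^2 - 405n + 243


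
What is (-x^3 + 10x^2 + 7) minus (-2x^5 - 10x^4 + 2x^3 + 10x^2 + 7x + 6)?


Distribute the minus sign:
  (-x^3 + 10x^2 + 7)
- (-2x^5 - 10x^4 + 2x^3 + 10x^2 + 7x + 6)
Negate second polynomial: 2x^5 + 10x^4 - 2x^3 - 10x^2 - 7x - 6
Add: 2x^5 + 10x^4 - 3x^3 - 7x + 1


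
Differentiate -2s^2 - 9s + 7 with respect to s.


Apply the power rule term by term:
  d/ds(-2s^2) = -4s
  d/ds(-9s) = -9
  d/ds(7) = 0
p'(s) = -4s - 9


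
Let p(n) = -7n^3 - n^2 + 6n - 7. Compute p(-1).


Using direct substitution:
  -7 * (-1)^3 = 7
  -1 * (-1)^2 = -1
  6 * (-1)^1 = -6
  constant: -7
Sum = 7 - 1 - 6 - 7 = -7


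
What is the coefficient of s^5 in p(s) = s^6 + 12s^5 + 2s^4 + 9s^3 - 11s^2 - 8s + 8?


Read off the coefficient of s^5: 12


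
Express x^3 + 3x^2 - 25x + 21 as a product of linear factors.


Try integer roots (divisors of 21). x=-7: p(-7)=0.
Divide out (x + 7): quotient is x^2 - 4x + 3.
Factor the quadratic: (x - 3)(x - 1)
Result: (x + 7)(x - 3)(x - 1)


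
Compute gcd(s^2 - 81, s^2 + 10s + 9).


Factor each:
  s^2 - 81 = (s + 9)(s - 9)
  s^2 + 10s + 9 = (s + 9)(s + 1)
Common monic factor: s + 9


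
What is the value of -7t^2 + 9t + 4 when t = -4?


Using direct substitution:
  -7 * (-4)^2 = -112
  9 * (-4)^1 = -36
  constant: 4
Sum = -112 - 36 + 4 = -144


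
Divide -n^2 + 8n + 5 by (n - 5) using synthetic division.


Synthetic division with c = 5. Coefficients: -1, 8, 5
Bring down -1.
  -1 * 5 = -5; -5 + 8 = 3
  3 * 5 = 15; 15 + 5 = 20
Quotient: -n + 3, Remainder: 20


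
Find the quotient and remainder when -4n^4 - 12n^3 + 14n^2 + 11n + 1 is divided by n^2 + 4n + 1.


(-4n^4 - 12n^3 + 14n^2 + 11n + 1) / (n^2 + 4n + 1)
Step 1: -4n^2 * (n^2 + 4n + 1) = -4n^4 - 16n^3 - 4n^2; subtract.
Step 2: 4n * (n^2 + 4n + 1) = 4n^3 + 16n^2 + 4n; subtract.
Step 3: 2 * (n^2 + 4n + 1) = 2n^2 + 8n + 2; subtract.
Quotient: -4n^2 + 4n + 2, Remainder: -n - 1


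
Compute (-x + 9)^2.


Expand (-x + 9)^2 by repeated multiplication:
= x^2 - 18x + 81


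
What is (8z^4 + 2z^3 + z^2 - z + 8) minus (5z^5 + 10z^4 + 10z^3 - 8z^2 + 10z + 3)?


Distribute the minus sign:
  (8z^4 + 2z^3 + z^2 - z + 8)
- (5z^5 + 10z^4 + 10z^3 - 8z^2 + 10z + 3)
Negate second polynomial: -5z^5 - 10z^4 - 10z^3 + 8z^2 - 10z - 3
Add: -5z^5 - 2z^4 - 8z^3 + 9z^2 - 11z + 5


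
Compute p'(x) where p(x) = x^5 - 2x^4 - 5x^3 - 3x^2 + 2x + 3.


Apply the power rule term by term:
  d/dx(x^5) = 5x^4
  d/dx(-2x^4) = -8x^3
  d/dx(-5x^3) = -15x^2
  d/dx(-3x^2) = -6x
  d/dx(2x) = 2
  d/dx(3) = 0
p'(x) = 5x^4 - 8x^3 - 15x^2 - 6x + 2


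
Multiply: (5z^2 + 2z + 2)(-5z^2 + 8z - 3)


Distribute each term of the first polynomial:
  (5z^2)(-5z^2 + 8z - 3) = -25z^4 + 40z^3 - 15z^2
  (2z)(-5z^2 + 8z - 3) = -10z^3 + 16z^2 - 6z
  (2)(-5z^2 + 8z - 3) = -10z^2 + 16z - 6
Sum: -25z^4 + 30z^3 - 9z^2 + 10z - 6


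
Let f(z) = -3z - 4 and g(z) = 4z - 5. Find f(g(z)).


Substitute g(z) into f:
f(g(z)) = -3*(4z - 5) + (-4)
Expand and combine: -12z + 11


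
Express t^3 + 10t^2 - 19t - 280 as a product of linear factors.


Try integer roots (divisors of -280). t=-7: p(-7)=0.
Divide out (t + 7): quotient is t^2 + 3t - 40.
Factor the quadratic: (t - 5)(t + 8)
Result: (t + 7)(t - 5)(t + 8)


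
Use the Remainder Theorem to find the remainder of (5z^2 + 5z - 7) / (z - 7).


By the Remainder Theorem, the remainder equals p(7):
  5*(7)^2 = 245
  5*(7)^1 = 35
  constant: -7
Sum: 245 + 35 - 7 = 273


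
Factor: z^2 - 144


Roots satisfy r1 + r2 = -b/a = 0 and r1*r2 = c/a = -144.
So r1 = -12, r2 = 12.
z^2 - 144 = (z - r1)(z - r2) = (z + 12)(z - 12)


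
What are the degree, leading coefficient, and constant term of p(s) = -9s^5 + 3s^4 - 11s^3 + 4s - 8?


Highest power of s is 5, with coefficient -9. Constant term is -8.
Degree = 5, leading coefficient = -9, constant term = -8


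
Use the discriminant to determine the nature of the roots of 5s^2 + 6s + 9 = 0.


D = b^2 - 4ac = (6)^2 - 4(5)(9) = 36 - 180 = -144
Since D < 0: two complex conjugate roots (no real roots)


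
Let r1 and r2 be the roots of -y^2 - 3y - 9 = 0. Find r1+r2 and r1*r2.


For ay^2+by+c=0: sum = -b/a, product = c/a.
a=-1, b=-3, c=-9
Sum = -(-3)/-1 = -3
Product = (-9)/-1 = 9


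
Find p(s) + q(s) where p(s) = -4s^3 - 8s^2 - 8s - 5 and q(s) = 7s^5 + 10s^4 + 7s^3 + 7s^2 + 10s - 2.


Align terms by degree and add:
  -4s^3 - 8s^2 - 8s - 5
+ 7s^5 + 10s^4 + 7s^3 + 7s^2 + 10s - 2
= 7s^5 + 10s^4 + 3s^3 - s^2 + 2s - 7


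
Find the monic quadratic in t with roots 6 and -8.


p(t) = (t - 6)(t + 8)
Expand: t^2 + 2t - 48


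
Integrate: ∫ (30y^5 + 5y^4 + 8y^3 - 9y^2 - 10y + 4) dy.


Reverse power rule on each term:
  ∫ 30y^5 dy = 5y^6
  ∫ 5y^4 dy = y^5
  ∫ 8y^3 dy = 2y^4
  ∫ -9y^2 dy = -3y^3
  ∫ -10y dy = -5y^2
  ∫ 4 dy = 4y
F(y) = 5y^6 + y^5 + 2y^4 - 3y^3 - 5y^2 + 4y + C


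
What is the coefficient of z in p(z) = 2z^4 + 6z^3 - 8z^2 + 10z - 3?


Read off the coefficient of z: 10


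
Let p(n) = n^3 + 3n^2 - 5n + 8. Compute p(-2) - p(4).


p(-2) = 22
p(4) = 100
p(-2) - p(4) = 22 - 100 = -78


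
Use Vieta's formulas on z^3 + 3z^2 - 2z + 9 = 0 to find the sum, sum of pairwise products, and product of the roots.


Monic cubic z^3+bz^2+cz+d=0: sum=-b, pairwise sum=c, product=-d.
b=3, c=-2, d=9
r1+r2+r3 = -3
r1r2+r1r3+r2r3 = -2
r1r2r3 = -9


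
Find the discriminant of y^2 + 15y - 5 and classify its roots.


D = b^2 - 4ac = (15)^2 - 4(1)(-5) = 225 + 20 = 245
Since D > 0: two distinct irrational roots


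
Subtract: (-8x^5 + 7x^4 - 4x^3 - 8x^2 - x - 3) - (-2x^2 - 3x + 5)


Distribute the minus sign:
  (-8x^5 + 7x^4 - 4x^3 - 8x^2 - x - 3)
- (-2x^2 - 3x + 5)
Negate second polynomial: 2x^2 + 3x - 5
Add: -8x^5 + 7x^4 - 4x^3 - 6x^2 + 2x - 8


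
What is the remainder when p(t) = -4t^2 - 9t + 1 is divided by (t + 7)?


By the Remainder Theorem, the remainder equals p(-7):
  -4*(-7)^2 = -196
  -9*(-7)^1 = 63
  constant: 1
Sum: -196 + 63 + 1 = -132


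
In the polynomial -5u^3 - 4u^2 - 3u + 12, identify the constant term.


Read off the constant term: 12


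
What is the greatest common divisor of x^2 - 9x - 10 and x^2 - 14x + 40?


Factor each:
  x^2 - 9x - 10 = (x - 10)(x + 1)
  x^2 - 14x + 40 = (x - 10)(x - 4)
Common monic factor: x - 10


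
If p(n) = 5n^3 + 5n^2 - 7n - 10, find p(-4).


Using direct substitution:
  5 * (-4)^3 = -320
  5 * (-4)^2 = 80
  -7 * (-4)^1 = 28
  constant: -10
Sum = -320 + 80 + 28 - 10 = -222


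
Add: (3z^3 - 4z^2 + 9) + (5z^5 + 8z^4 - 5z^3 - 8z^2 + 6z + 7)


Align terms by degree and add:
  3z^3 - 4z^2 + 9
+ 5z^5 + 8z^4 - 5z^3 - 8z^2 + 6z + 7
= 5z^5 + 8z^4 - 2z^3 - 12z^2 + 6z + 16


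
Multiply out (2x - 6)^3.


Expand (2x - 6)^3 by repeated multiplication:
  (2x - 6)^2 = 4x^2 - 24x + 36
= 8x^3 - 72x^2 + 216x - 216


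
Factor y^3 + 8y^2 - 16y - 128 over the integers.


Try integer roots (divisors of -128). y=-4: p(-4)=0.
Divide out (y + 4): quotient is y^2 + 4y - 32.
Factor the quadratic: (y - 4)(y + 8)
Result: (y + 4)(y - 4)(y + 8)


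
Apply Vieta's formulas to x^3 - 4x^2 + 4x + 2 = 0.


Monic cubic x^3+bx^2+cx+d=0: sum=-b, pairwise sum=c, product=-d.
b=-4, c=4, d=2
r1+r2+r3 = 4
r1r2+r1r3+r2r3 = 4
r1r2r3 = -2


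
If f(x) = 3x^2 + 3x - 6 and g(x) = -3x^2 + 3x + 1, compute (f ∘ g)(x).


Substitute g(x) into f:
f(g(x)) = 3*(-3x^2 + 3x + 1)^2 + 3*(-3x^2 + 3x + 1) + (-6)
(-3x^2 + 3x + 1)^2 = 9x^4 - 18x^3 + 3x^2 + 6x + 1
Expand and combine: 27x^4 - 54x^3 + 27x


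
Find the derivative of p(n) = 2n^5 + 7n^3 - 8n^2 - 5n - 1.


Apply the power rule term by term:
  d/dn(2n^5) = 10n^4
  d/dn(7n^3) = 21n^2
  d/dn(-8n^2) = -16n
  d/dn(-5n) = -5
  d/dn(-1) = 0
p'(n) = 10n^4 + 21n^2 - 16n - 5


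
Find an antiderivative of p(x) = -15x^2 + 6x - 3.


Reverse power rule on each term:
  ∫ -15x^2 dx = -5x^3
  ∫ 6x dx = 3x^2
  ∫ -3 dx = -3x
F(x) = -5x^3 + 3x^2 - 3x + C


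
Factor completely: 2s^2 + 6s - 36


Roots satisfy r1 + r2 = -b/a = -3 and r1*r2 = c/a = -18.
So r1 = 3, r2 = -6.
2s^2 + 6s - 36 = 2(s - r1)(s - r2) = 2(s - 3)(s + 6)


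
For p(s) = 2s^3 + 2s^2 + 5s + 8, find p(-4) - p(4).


p(-4) = -108
p(4) = 188
p(-4) - p(4) = -108 - 188 = -296


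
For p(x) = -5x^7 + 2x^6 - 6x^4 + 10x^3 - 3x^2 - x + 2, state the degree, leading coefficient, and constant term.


Highest power of x is 7, with coefficient -5. Constant term is 2.
Degree = 7, leading coefficient = -5, constant term = 2


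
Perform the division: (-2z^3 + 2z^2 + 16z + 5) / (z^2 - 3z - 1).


(-2z^3 + 2z^2 + 16z + 5) / (z^2 - 3z - 1)
Step 1: -2z * (z^2 - 3z - 1) = -2z^3 + 6z^2 + 2z; subtract.
Step 2: -4 * (z^2 - 3z - 1) = -4z^2 + 12z + 4; subtract.
Quotient: -2z - 4, Remainder: 2z + 1


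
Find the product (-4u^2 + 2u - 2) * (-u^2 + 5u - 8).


Distribute each term of the first polynomial:
  (-4u^2)(-u^2 + 5u - 8) = 4u^4 - 20u^3 + 32u^2
  (2u)(-u^2 + 5u - 8) = -2u^3 + 10u^2 - 16u
  (-2)(-u^2 + 5u - 8) = 2u^2 - 10u + 16
Sum: 4u^4 - 22u^3 + 44u^2 - 26u + 16


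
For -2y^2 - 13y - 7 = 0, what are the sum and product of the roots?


For ay^2+by+c=0: sum = -b/a, product = c/a.
a=-2, b=-13, c=-7
Sum = -(-13)/-2 = -13/2
Product = (-7)/-2 = 7/2


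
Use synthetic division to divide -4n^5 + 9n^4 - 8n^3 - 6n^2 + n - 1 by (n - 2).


Synthetic division with c = 2. Coefficients: -4, 9, -8, -6, 1, -1
Bring down -4.
  -4 * 2 = -8; -8 + 9 = 1
  1 * 2 = 2; 2 - 8 = -6
  -6 * 2 = -12; -12 - 6 = -18
  -18 * 2 = -36; -36 + 1 = -35
  -35 * 2 = -70; -70 - 1 = -71
Quotient: -4n^4 + n^3 - 6n^2 - 18n - 35, Remainder: -71


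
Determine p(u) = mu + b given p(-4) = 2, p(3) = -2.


p(u) = mu + b. Using p(-4)=2, p(3)=-2:
m = (2 + 2)/(-4 - 3) = 4/-7 = -4/7
b = 2 - m*(-4) = 2 - 16/7 = -2/7
p(u) = -(4/7)u - (2/7)


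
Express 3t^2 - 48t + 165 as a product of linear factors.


Roots satisfy r1 + r2 = -b/a = 16 and r1*r2 = c/a = 55.
So r1 = 11, r2 = 5.
3t^2 - 48t + 165 = 3(t - r1)(t - r2) = 3(t - 11)(t - 5)


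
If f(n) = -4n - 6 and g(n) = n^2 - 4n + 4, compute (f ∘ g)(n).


Substitute g(n) into f:
f(g(n)) = -4*(n^2 - 4n + 4) + (-6)
Expand and combine: -4n^2 + 16n - 22


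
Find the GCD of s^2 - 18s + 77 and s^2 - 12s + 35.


Factor each:
  s^2 - 18s + 77 = (s - 7)(s - 11)
  s^2 - 12s + 35 = (s - 7)(s - 5)
Common monic factor: s - 7


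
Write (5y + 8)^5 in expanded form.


Expand (5y + 8)^5 by repeated multiplication:
  (5y + 8)^2 = 25y^2 + 80y + 64
  (5y + 8)^3 = 125y^3 + 600y^2 + 960y + 512
  (5y + 8)^4 = 625y^4 + 4000y^3 + 9600y^2 + 10240y + 4096
= 3125y^5 + 25000y^4 + 80000y^3 + 128000y^2 + 102400y + 32768


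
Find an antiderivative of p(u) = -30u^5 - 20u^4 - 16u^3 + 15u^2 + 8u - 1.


Reverse power rule on each term:
  ∫ -30u^5 du = -5u^6
  ∫ -20u^4 du = -4u^5
  ∫ -16u^3 du = -4u^4
  ∫ 15u^2 du = 5u^3
  ∫ 8u du = 4u^2
  ∫ -1 du = -u
F(u) = -5u^6 - 4u^5 - 4u^4 + 5u^3 + 4u^2 - u + C


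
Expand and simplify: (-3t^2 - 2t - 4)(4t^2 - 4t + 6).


Distribute each term of the first polynomial:
  (-3t^2)(4t^2 - 4t + 6) = -12t^4 + 12t^3 - 18t^2
  (-2t)(4t^2 - 4t + 6) = -8t^3 + 8t^2 - 12t
  (-4)(4t^2 - 4t + 6) = -16t^2 + 16t - 24
Sum: -12t^4 + 4t^3 - 26t^2 + 4t - 24


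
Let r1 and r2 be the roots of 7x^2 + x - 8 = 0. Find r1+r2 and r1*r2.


For ax^2+bx+c=0: sum = -b/a, product = c/a.
a=7, b=1, c=-8
Sum = -(1)/7 = -1/7
Product = (-8)/7 = -8/7


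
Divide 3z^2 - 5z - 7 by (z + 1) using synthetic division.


Synthetic division with c = -1. Coefficients: 3, -5, -7
Bring down 3.
  3 * -1 = -3; -3 - 5 = -8
  -8 * -1 = 8; 8 - 7 = 1
Quotient: 3z - 8, Remainder: 1


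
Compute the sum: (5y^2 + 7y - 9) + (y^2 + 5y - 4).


Align terms by degree and add:
  5y^2 + 7y - 9
+ y^2 + 5y - 4
= 6y^2 + 12y - 13


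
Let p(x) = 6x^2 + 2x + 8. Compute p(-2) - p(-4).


p(-2) = 28
p(-4) = 96
p(-2) - p(-4) = 28 - 96 = -68


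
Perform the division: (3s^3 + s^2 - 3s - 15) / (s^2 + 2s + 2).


(3s^3 + s^2 - 3s - 15) / (s^2 + 2s + 2)
Step 1: 3s * (s^2 + 2s + 2) = 3s^3 + 6s^2 + 6s; subtract.
Step 2: -5 * (s^2 + 2s + 2) = -5s^2 - 10s - 10; subtract.
Quotient: 3s - 5, Remainder: s - 5


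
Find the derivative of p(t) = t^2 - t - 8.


Apply the power rule term by term:
  d/dt(t^2) = 2t
  d/dt(-t) = -1
  d/dt(-8) = 0
p'(t) = 2t - 1


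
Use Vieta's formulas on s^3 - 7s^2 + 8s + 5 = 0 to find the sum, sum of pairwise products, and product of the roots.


Monic cubic s^3+bs^2+cs+d=0: sum=-b, pairwise sum=c, product=-d.
b=-7, c=8, d=5
r1+r2+r3 = 7
r1r2+r1r3+r2r3 = 8
r1r2r3 = -5


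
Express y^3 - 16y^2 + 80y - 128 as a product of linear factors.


Try integer roots (divisors of -128). y=4: p(4)=0.
Divide out (y - 4): quotient is y^2 - 12y + 32.
Factor the quadratic: (y - 4)(y - 8)
Result: (y - 4)(y - 4)(y - 8)


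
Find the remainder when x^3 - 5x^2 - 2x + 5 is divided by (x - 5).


By the Remainder Theorem, the remainder equals p(5):
  1*(5)^3 = 125
  -5*(5)^2 = -125
  -2*(5)^1 = -10
  constant: 5
Sum: 125 - 125 - 10 + 5 = -5


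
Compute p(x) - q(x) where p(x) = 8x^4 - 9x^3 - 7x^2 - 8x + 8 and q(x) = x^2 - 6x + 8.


Distribute the minus sign:
  (8x^4 - 9x^3 - 7x^2 - 8x + 8)
- (x^2 - 6x + 8)
Negate second polynomial: -x^2 + 6x - 8
Add: 8x^4 - 9x^3 - 8x^2 - 2x


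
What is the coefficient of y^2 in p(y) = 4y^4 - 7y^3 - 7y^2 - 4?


Read off the coefficient of y^2: -7


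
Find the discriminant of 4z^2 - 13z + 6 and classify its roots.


D = b^2 - 4ac = (-13)^2 - 4(4)(6) = 169 - 96 = 73
Since D > 0: two distinct irrational roots


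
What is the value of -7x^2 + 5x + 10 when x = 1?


Using direct substitution:
  -7 * (1)^2 = -7
  5 * (1)^1 = 5
  constant: 10
Sum = -7 + 5 + 10 = 8


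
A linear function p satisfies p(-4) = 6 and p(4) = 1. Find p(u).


p(u) = mu + b. Using p(-4)=6, p(4)=1:
m = (6 - 1)/(-4 - 4) = 5/-8 = -5/8
b = 6 - m*(-4) = 6 - 5/2 = 7/2
p(u) = -(5/8)u + (7/2)


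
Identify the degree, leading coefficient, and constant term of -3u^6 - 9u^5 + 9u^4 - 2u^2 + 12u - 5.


Highest power of u is 6, with coefficient -3. Constant term is -5.
Degree = 6, leading coefficient = -3, constant term = -5


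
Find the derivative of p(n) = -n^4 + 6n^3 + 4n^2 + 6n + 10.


Apply the power rule term by term:
  d/dn(-n^4) = -4n^3
  d/dn(6n^3) = 18n^2
  d/dn(4n^2) = 8n
  d/dn(6n) = 6
  d/dn(10) = 0
p'(n) = -4n^3 + 18n^2 + 8n + 6


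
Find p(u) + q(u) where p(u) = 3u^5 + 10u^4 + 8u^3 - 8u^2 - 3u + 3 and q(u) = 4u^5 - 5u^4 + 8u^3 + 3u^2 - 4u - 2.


Align terms by degree and add:
  3u^5 + 10u^4 + 8u^3 - 8u^2 - 3u + 3
+ 4u^5 - 5u^4 + 8u^3 + 3u^2 - 4u - 2
= 7u^5 + 5u^4 + 16u^3 - 5u^2 - 7u + 1


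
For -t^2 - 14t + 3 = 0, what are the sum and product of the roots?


For at^2+bt+c=0: sum = -b/a, product = c/a.
a=-1, b=-14, c=3
Sum = -(-14)/-1 = -14
Product = (3)/-1 = -3


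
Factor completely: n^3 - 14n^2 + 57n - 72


Try integer roots (divisors of -72). n=8: p(8)=0.
Divide out (n - 8): quotient is n^2 - 6n + 9.
Factor the quadratic: (n - 3)(n - 3)
Result: (n - 8)(n - 3)(n - 3)


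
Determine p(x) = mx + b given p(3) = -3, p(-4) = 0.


p(x) = mx + b. Using p(3)=-3, p(-4)=0:
m = (-3)/(3 + 4) = -3/7 = -3/7
b = -3 - m*(3) = -3 + 9/7 = -12/7
p(x) = -(3/7)x - (12/7)


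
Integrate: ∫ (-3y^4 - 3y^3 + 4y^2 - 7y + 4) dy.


Reverse power rule on each term:
  ∫ -3y^4 dy = -(3/5)y^5
  ∫ -3y^3 dy = -(3/4)y^4
  ∫ 4y^2 dy = (4/3)y^3
  ∫ -7y dy = -(7/2)y^2
  ∫ 4 dy = 4y
F(y) = -(3/5)y^5 - (3/4)y^4 + (4/3)y^3 - (7/2)y^2 + 4y + C


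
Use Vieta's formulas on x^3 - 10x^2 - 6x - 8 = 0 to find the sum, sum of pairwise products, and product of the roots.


Monic cubic x^3+bx^2+cx+d=0: sum=-b, pairwise sum=c, product=-d.
b=-10, c=-6, d=-8
r1+r2+r3 = 10
r1r2+r1r3+r2r3 = -6
r1r2r3 = 8


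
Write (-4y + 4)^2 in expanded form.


Expand (-4y + 4)^2 by repeated multiplication:
= 16y^2 - 32y + 16


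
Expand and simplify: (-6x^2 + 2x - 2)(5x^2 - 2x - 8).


Distribute each term of the first polynomial:
  (-6x^2)(5x^2 - 2x - 8) = -30x^4 + 12x^3 + 48x^2
  (2x)(5x^2 - 2x - 8) = 10x^3 - 4x^2 - 16x
  (-2)(5x^2 - 2x - 8) = -10x^2 + 4x + 16
Sum: -30x^4 + 22x^3 + 34x^2 - 12x + 16


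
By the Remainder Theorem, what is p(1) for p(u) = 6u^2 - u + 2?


By the Remainder Theorem, the remainder equals p(1):
  6*(1)^2 = 6
  -1*(1)^1 = -1
  constant: 2
Sum: 6 - 1 + 2 = 7


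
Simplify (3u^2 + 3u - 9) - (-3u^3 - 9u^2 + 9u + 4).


Distribute the minus sign:
  (3u^2 + 3u - 9)
- (-3u^3 - 9u^2 + 9u + 4)
Negate second polynomial: 3u^3 + 9u^2 - 9u - 4
Add: 3u^3 + 12u^2 - 6u - 13


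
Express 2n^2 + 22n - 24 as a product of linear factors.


Roots satisfy r1 + r2 = -b/a = -11 and r1*r2 = c/a = -12.
So r1 = 1, r2 = -12.
2n^2 + 22n - 24 = 2(n - r1)(n - r2) = 2(n - 1)(n + 12)


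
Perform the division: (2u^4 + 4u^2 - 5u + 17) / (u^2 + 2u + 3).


(2u^4 + 4u^2 - 5u + 17) / (u^2 + 2u + 3)
Step 1: 2u^2 * (u^2 + 2u + 3) = 2u^4 + 4u^3 + 6u^2; subtract.
Step 2: -4u * (u^2 + 2u + 3) = -4u^3 - 8u^2 - 12u; subtract.
Step 3: 6 * (u^2 + 2u + 3) = 6u^2 + 12u + 18; subtract.
Quotient: 2u^2 - 4u + 6, Remainder: -5u - 1


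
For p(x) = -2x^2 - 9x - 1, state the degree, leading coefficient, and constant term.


Highest power of x is 2, with coefficient -2. Constant term is -1.
Degree = 2, leading coefficient = -2, constant term = -1


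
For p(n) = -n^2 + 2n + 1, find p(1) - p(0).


p(1) = 2
p(0) = 1
p(1) - p(0) = 2 - 1 = 1


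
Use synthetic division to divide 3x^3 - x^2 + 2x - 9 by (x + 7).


Synthetic division with c = -7. Coefficients: 3, -1, 2, -9
Bring down 3.
  3 * -7 = -21; -21 - 1 = -22
  -22 * -7 = 154; 154 + 2 = 156
  156 * -7 = -1092; -1092 - 9 = -1101
Quotient: 3x^2 - 22x + 156, Remainder: -1101


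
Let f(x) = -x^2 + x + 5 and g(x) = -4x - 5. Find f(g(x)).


Substitute g(x) into f:
f(g(x)) = -1*(-4x - 5)^2 + 1*(-4x - 5) + 5
(-4x - 5)^2 = 16x^2 + 40x + 25
Expand and combine: -16x^2 - 44x - 25


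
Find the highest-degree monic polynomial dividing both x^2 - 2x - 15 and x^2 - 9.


Factor each:
  x^2 - 2x - 15 = (x + 3)(x - 5)
  x^2 - 9 = (x + 3)(x - 3)
Common monic factor: x + 3


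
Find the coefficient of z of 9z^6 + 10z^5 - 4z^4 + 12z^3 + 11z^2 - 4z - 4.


Read off the coefficient of z: -4


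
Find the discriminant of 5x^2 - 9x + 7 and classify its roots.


D = b^2 - 4ac = (-9)^2 - 4(5)(7) = 81 - 140 = -59
Since D < 0: two complex conjugate roots (no real roots)


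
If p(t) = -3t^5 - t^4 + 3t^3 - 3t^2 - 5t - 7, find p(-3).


Using direct substitution:
  -3 * (-3)^5 = 729
  -1 * (-3)^4 = -81
  3 * (-3)^3 = -81
  -3 * (-3)^2 = -27
  -5 * (-3)^1 = 15
  constant: -7
Sum = 729 - 81 - 81 - 27 + 15 - 7 = 548


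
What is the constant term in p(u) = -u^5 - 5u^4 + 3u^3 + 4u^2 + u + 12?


Read off the constant term: 12


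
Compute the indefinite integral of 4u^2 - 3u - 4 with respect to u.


Reverse power rule on each term:
  ∫ 4u^2 du = (4/3)u^3
  ∫ -3u du = -(3/2)u^2
  ∫ -4 du = -4u
F(u) = (4/3)u^3 - (3/2)u^2 - 4u + C


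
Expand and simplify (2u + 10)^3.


Expand (2u + 10)^3 by repeated multiplication:
  (2u + 10)^2 = 4u^2 + 40u + 100
= 8u^3 + 120u^2 + 600u + 1000


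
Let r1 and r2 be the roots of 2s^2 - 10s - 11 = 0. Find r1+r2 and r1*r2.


For as^2+bs+c=0: sum = -b/a, product = c/a.
a=2, b=-10, c=-11
Sum = -(-10)/2 = 5
Product = (-11)/2 = -11/2


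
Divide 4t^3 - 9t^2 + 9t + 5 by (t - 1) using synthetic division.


Synthetic division with c = 1. Coefficients: 4, -9, 9, 5
Bring down 4.
  4 * 1 = 4; 4 - 9 = -5
  -5 * 1 = -5; -5 + 9 = 4
  4 * 1 = 4; 4 + 5 = 9
Quotient: 4t^2 - 5t + 4, Remainder: 9


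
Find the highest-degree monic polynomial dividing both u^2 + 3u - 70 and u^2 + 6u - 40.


Factor each:
  u^2 + 3u - 70 = (u + 10)(u - 7)
  u^2 + 6u - 40 = (u + 10)(u - 4)
Common monic factor: u + 10


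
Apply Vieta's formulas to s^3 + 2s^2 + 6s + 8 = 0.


Monic cubic s^3+bs^2+cs+d=0: sum=-b, pairwise sum=c, product=-d.
b=2, c=6, d=8
r1+r2+r3 = -2
r1r2+r1r3+r2r3 = 6
r1r2r3 = -8


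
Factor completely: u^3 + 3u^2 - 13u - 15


Try integer roots (divisors of -15). u=-1: p(-1)=0.
Divide out (u + 1): quotient is u^2 + 2u - 15.
Factor the quadratic: (u + 5)(u - 3)
Result: (u + 1)(u + 5)(u - 3)
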